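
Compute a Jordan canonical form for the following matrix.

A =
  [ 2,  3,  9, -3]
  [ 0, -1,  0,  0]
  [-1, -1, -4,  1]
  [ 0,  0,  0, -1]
J_2(-1) ⊕ J_1(-1) ⊕ J_1(-1)

The characteristic polynomial is
  det(x·I − A) = x^4 + 4*x^3 + 6*x^2 + 4*x + 1 = (x + 1)^4

Eigenvalues and multiplicities (the geometric multiplicity of λ is n − rank(A − λI), which equals the number of Jordan blocks for λ):
  λ = -1: algebraic multiplicity = 4, geometric multiplicity = 3

Determining the block sizes for each eigenvalue:
  λ = -1: 3 blocks summing to 4 forces exactly one block of size 2 and the rest size 1 → block sizes [2, 1, 1]

Assembling the blocks gives a Jordan form
J =
  [-1,  1,  0,  0]
  [ 0, -1,  0,  0]
  [ 0,  0, -1,  0]
  [ 0,  0,  0, -1]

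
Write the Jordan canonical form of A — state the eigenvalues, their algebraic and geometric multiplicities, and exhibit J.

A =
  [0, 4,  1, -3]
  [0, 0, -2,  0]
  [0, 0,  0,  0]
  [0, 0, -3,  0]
J_3(0) ⊕ J_1(0)

The characteristic polynomial is
  det(x·I − A) = x^4

Eigenvalues and multiplicities (the geometric multiplicity of λ is n − rank(A − λI), which equals the number of Jordan blocks for λ):
  λ = 0: algebraic multiplicity = 4, geometric multiplicity = 2

Determining the block sizes for each eigenvalue:
  λ = 0: with am = 4 and gm = 2, the partition is not yet determined (e.g. several partitions of 4 into 2 parts exist). Let N = A − (0)·I. Computing rank(N^1) = 2, rank(N^2) = 1, rank(N^3) = 0; the number of blocks of size ≥ j is rank(N^{j−1}) − rank(N^j), giving [2, 1, 1]. So we have 1 block(s) of size 3, 1 block(s) of size 1 → block sizes [3, 1]

Assembling the blocks gives a Jordan form
J =
  [0, 1, 0, 0]
  [0, 0, 1, 0]
  [0, 0, 0, 0]
  [0, 0, 0, 0]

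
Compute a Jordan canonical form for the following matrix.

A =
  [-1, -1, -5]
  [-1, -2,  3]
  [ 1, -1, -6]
J_3(-3)

The characteristic polynomial is
  det(x·I − A) = x^3 + 9*x^2 + 27*x + 27 = (x + 3)^3

Eigenvalues and multiplicities (the geometric multiplicity of λ is n − rank(A − λI), which equals the number of Jordan blocks for λ):
  λ = -3: algebraic multiplicity = 3, geometric multiplicity = 1

Determining the block sizes for each eigenvalue:
  λ = -3: one block (gm = 1), so the single block has size am = 3 → block sizes [3]

Assembling the blocks gives a Jordan form
J =
  [-3,  1,  0]
  [ 0, -3,  1]
  [ 0,  0, -3]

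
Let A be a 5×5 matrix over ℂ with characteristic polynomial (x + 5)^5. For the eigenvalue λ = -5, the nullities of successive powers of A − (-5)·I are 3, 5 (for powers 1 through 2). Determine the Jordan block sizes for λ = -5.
Block sizes for λ = -5: [2, 2, 1]

From the dimensions of kernels of powers, the number of Jordan blocks of size at least j is d_j − d_{j−1} where d_j = dim ker(N^j) (with d_0 = 0). Computing the differences gives [3, 2].
The number of blocks of size exactly k is (#blocks of size ≥ k) − (#blocks of size ≥ k + 1), so the partition is: 1 block(s) of size 1, 2 block(s) of size 2.
In nonincreasing order the block sizes are [2, 2, 1].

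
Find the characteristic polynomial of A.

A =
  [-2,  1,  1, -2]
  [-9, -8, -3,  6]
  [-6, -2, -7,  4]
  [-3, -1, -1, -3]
x^4 + 20*x^3 + 150*x^2 + 500*x + 625

Expanding det(x·I − A) (e.g. by cofactor expansion or by noting that A is similar to its Jordan form J, which has the same characteristic polynomial as A) gives
  χ_A(x) = x^4 + 20*x^3 + 150*x^2 + 500*x + 625
which factors as (x + 5)^4. The eigenvalues (with algebraic multiplicities) are λ = -5 with multiplicity 4.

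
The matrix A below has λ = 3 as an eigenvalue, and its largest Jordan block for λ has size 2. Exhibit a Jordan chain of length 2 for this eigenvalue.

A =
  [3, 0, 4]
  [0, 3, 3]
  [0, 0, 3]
A Jordan chain for λ = 3 of length 2:
v_1 = (4, 3, 0)ᵀ
v_2 = (0, 0, 1)ᵀ

Let N = A − (3)·I. We want v_2 with N^2 v_2 = 0 but N^1 v_2 ≠ 0; then v_{j-1} := N · v_j for j = 2, …, 2.

Pick v_2 = (0, 0, 1)ᵀ.
Then v_1 = N · v_2 = (4, 3, 0)ᵀ.

Sanity check: (A − (3)·I) v_1 = (0, 0, 0)ᵀ = 0. ✓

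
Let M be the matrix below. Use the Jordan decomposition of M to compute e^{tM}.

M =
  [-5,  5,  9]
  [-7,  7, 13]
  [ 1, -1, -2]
e^{tM} =
  [-t^2/2 - 5*t + 1, t^2/2 + 5*t, t^2 + 9*t]
  [-t^2/2 - 7*t, t^2/2 + 7*t + 1, t^2 + 13*t]
  [t, -t, 1 - 2*t]

Strategy: write M = P · J · P⁻¹ where J is a Jordan canonical form, so e^{tM} = P · e^{tJ} · P⁻¹, and e^{tJ} can be computed block-by-block.

M has Jordan form
J =
  [0, 1, 0]
  [0, 0, 1]
  [0, 0, 0]
(up to reordering of blocks).

Per-block formulas:
  For a 3×3 Jordan block J_3(0): exp(t · J_3(0)) = e^(0t)·(I + t·N + (t^2/2)·N^2), where N is the 3×3 nilpotent shift.

After assembling e^{tJ} and conjugating by P, we get:

e^{tM} =
  [-t^2/2 - 5*t + 1, t^2/2 + 5*t, t^2 + 9*t]
  [-t^2/2 - 7*t, t^2/2 + 7*t + 1, t^2 + 13*t]
  [t, -t, 1 - 2*t]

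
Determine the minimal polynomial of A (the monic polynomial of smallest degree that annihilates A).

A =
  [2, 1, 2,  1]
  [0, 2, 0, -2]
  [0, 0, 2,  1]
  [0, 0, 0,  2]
x^2 - 4*x + 4

The characteristic polynomial is χ_A(x) = (x - 2)^4, so the eigenvalues are known. The minimal polynomial is
  m_A(x) = Π_λ (x − λ)^{k_λ}
where k_λ is the size of the *largest* Jordan block for λ (equivalently, the smallest k with (A − λI)^k v = 0 for every generalised eigenvector v of λ).

  λ = 2: largest Jordan block has size 2, contributing (x − 2)^2

So m_A(x) = (x - 2)^2 = x^2 - 4*x + 4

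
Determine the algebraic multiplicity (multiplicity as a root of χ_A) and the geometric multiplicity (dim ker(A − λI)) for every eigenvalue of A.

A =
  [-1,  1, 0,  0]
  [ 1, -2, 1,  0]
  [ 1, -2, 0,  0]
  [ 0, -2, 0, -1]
λ = -1: alg = 4, geom = 2

Step 1 — factor the characteristic polynomial to read off the algebraic multiplicities:
  χ_A(x) = (x + 1)^4

Step 2 — compute geometric multiplicities via the rank-nullity identity g(λ) = n − rank(A − λI):
  rank(A − (-1)·I) = 2, so dim ker(A − (-1)·I) = n − 2 = 2

Summary:
  λ = -1: algebraic multiplicity = 4, geometric multiplicity = 2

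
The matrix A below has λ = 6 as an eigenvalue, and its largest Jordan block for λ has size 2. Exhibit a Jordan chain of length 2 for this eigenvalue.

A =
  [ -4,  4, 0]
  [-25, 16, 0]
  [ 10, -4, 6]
A Jordan chain for λ = 6 of length 2:
v_1 = (-10, -25, 10)ᵀ
v_2 = (1, 0, 0)ᵀ

Let N = A − (6)·I. We want v_2 with N^2 v_2 = 0 but N^1 v_2 ≠ 0; then v_{j-1} := N · v_j for j = 2, …, 2.

Pick v_2 = (1, 0, 0)ᵀ.
Then v_1 = N · v_2 = (-10, -25, 10)ᵀ.

Sanity check: (A − (6)·I) v_1 = (0, 0, 0)ᵀ = 0. ✓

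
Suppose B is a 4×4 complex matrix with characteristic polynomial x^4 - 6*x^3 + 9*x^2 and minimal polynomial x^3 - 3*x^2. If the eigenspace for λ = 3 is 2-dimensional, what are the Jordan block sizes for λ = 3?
Block sizes for λ = 3: [1, 1]

Step 1 — from the characteristic polynomial, algebraic multiplicity of λ = 3 is 2. From dim ker(B − (3)·I) = 2, there are exactly 2 Jordan blocks for λ = 3.
Step 2 — from the minimal polynomial, the factor (x − 3) tells us the largest block for λ = 3 has size 1.
Step 3 — with total size 2, 2 blocks, and largest block 1, the block sizes (in nonincreasing order) are [1, 1].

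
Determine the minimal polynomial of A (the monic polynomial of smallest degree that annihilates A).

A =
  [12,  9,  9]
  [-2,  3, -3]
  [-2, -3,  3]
x^2 - 12*x + 36

The characteristic polynomial is χ_A(x) = (x - 6)^3, so the eigenvalues are known. The minimal polynomial is
  m_A(x) = Π_λ (x − λ)^{k_λ}
where k_λ is the size of the *largest* Jordan block for λ (equivalently, the smallest k with (A − λI)^k v = 0 for every generalised eigenvector v of λ).

  λ = 6: largest Jordan block has size 2, contributing (x − 6)^2

So m_A(x) = (x - 6)^2 = x^2 - 12*x + 36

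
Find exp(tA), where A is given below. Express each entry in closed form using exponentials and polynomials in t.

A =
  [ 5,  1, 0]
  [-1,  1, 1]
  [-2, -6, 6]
e^{tA} =
  [t*exp(4*t) + exp(4*t), -t^2*exp(4*t) + t*exp(4*t), t^2*exp(4*t)/2]
  [-t*exp(4*t), t^2*exp(4*t) - 3*t*exp(4*t) + exp(4*t), -t^2*exp(4*t)/2 + t*exp(4*t)]
  [-2*t*exp(4*t), 2*t^2*exp(4*t) - 6*t*exp(4*t), -t^2*exp(4*t) + 2*t*exp(4*t) + exp(4*t)]

Strategy: write A = P · J · P⁻¹ where J is a Jordan canonical form, so e^{tA} = P · e^{tJ} · P⁻¹, and e^{tJ} can be computed block-by-block.

A has Jordan form
J =
  [4, 1, 0]
  [0, 4, 1]
  [0, 0, 4]
(up to reordering of blocks).

Per-block formulas:
  For a 3×3 Jordan block J_3(4): exp(t · J_3(4)) = e^(4t)·(I + t·N + (t^2/2)·N^2), where N is the 3×3 nilpotent shift.

After assembling e^{tJ} and conjugating by P, we get:

e^{tA} =
  [t*exp(4*t) + exp(4*t), -t^2*exp(4*t) + t*exp(4*t), t^2*exp(4*t)/2]
  [-t*exp(4*t), t^2*exp(4*t) - 3*t*exp(4*t) + exp(4*t), -t^2*exp(4*t)/2 + t*exp(4*t)]
  [-2*t*exp(4*t), 2*t^2*exp(4*t) - 6*t*exp(4*t), -t^2*exp(4*t) + 2*t*exp(4*t) + exp(4*t)]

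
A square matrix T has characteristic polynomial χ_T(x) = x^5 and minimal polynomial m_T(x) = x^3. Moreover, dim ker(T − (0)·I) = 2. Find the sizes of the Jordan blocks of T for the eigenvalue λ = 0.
Block sizes for λ = 0: [3, 2]

Step 1 — from the characteristic polynomial, algebraic multiplicity of λ = 0 is 5. From dim ker(T − (0)·I) = 2, there are exactly 2 Jordan blocks for λ = 0.
Step 2 — from the minimal polynomial, the factor (x − 0)^3 tells us the largest block for λ = 0 has size 3.
Step 3 — with total size 5, 2 blocks, and largest block 3, the block sizes (in nonincreasing order) are [3, 2].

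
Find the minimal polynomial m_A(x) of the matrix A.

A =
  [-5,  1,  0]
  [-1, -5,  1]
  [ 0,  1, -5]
x^3 + 15*x^2 + 75*x + 125

The characteristic polynomial is χ_A(x) = (x + 5)^3, so the eigenvalues are known. The minimal polynomial is
  m_A(x) = Π_λ (x − λ)^{k_λ}
where k_λ is the size of the *largest* Jordan block for λ (equivalently, the smallest k with (A − λI)^k v = 0 for every generalised eigenvector v of λ).

  λ = -5: largest Jordan block has size 3, contributing (x + 5)^3

So m_A(x) = (x + 5)^3 = x^3 + 15*x^2 + 75*x + 125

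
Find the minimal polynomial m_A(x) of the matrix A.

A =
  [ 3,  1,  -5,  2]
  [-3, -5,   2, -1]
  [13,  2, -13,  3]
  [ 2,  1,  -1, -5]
x^2 + 10*x + 25

The characteristic polynomial is χ_A(x) = (x + 5)^4, so the eigenvalues are known. The minimal polynomial is
  m_A(x) = Π_λ (x − λ)^{k_λ}
where k_λ is the size of the *largest* Jordan block for λ (equivalently, the smallest k with (A − λI)^k v = 0 for every generalised eigenvector v of λ).

  λ = -5: largest Jordan block has size 2, contributing (x + 5)^2

So m_A(x) = (x + 5)^2 = x^2 + 10*x + 25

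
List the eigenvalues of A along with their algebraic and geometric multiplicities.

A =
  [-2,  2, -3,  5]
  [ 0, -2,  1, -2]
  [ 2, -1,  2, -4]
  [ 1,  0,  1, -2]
λ = -1: alg = 4, geom = 2

Step 1 — factor the characteristic polynomial to read off the algebraic multiplicities:
  χ_A(x) = (x + 1)^4

Step 2 — compute geometric multiplicities via the rank-nullity identity g(λ) = n − rank(A − λI):
  rank(A − (-1)·I) = 2, so dim ker(A − (-1)·I) = n − 2 = 2

Summary:
  λ = -1: algebraic multiplicity = 4, geometric multiplicity = 2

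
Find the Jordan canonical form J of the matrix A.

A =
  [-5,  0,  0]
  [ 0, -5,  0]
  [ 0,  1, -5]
J_2(-5) ⊕ J_1(-5)

The characteristic polynomial is
  det(x·I − A) = x^3 + 15*x^2 + 75*x + 125 = (x + 5)^3

Eigenvalues and multiplicities (the geometric multiplicity of λ is n − rank(A − λI), which equals the number of Jordan blocks for λ):
  λ = -5: algebraic multiplicity = 3, geometric multiplicity = 2

Determining the block sizes for each eigenvalue:
  λ = -5: 2 blocks summing to 3 forces exactly one block of size 2 and the rest size 1 → block sizes [2, 1]

Assembling the blocks gives a Jordan form
J =
  [-5,  1,  0]
  [ 0, -5,  0]
  [ 0,  0, -5]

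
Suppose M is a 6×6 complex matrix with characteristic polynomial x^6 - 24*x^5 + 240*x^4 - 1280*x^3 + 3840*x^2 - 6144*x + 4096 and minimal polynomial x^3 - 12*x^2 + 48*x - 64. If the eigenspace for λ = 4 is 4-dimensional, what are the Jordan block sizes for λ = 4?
Block sizes for λ = 4: [3, 1, 1, 1]

Step 1 — from the characteristic polynomial, algebraic multiplicity of λ = 4 is 6. From dim ker(M − (4)·I) = 4, there are exactly 4 Jordan blocks for λ = 4.
Step 2 — from the minimal polynomial, the factor (x − 4)^3 tells us the largest block for λ = 4 has size 3.
Step 3 — with total size 6, 4 blocks, and largest block 3, the block sizes (in nonincreasing order) are [3, 1, 1, 1].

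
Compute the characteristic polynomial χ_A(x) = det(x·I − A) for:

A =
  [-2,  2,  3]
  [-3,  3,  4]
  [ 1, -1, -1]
x^3

Expanding det(x·I − A) (e.g. by cofactor expansion or by noting that A is similar to its Jordan form J, which has the same characteristic polynomial as A) gives
  χ_A(x) = x^3
which factors as x^3. The eigenvalues (with algebraic multiplicities) are λ = 0 with multiplicity 3.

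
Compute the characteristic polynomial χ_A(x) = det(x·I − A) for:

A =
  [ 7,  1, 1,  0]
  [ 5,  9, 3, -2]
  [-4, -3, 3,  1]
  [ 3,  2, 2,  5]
x^4 - 24*x^3 + 216*x^2 - 864*x + 1296

Expanding det(x·I − A) (e.g. by cofactor expansion or by noting that A is similar to its Jordan form J, which has the same characteristic polynomial as A) gives
  χ_A(x) = x^4 - 24*x^3 + 216*x^2 - 864*x + 1296
which factors as (x - 6)^4. The eigenvalues (with algebraic multiplicities) are λ = 6 with multiplicity 4.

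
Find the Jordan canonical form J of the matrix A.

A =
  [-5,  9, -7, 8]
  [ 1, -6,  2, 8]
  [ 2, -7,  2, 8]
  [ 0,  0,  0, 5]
J_3(-3) ⊕ J_1(5)

The characteristic polynomial is
  det(x·I − A) = x^4 + 4*x^3 - 18*x^2 - 108*x - 135 = (x - 5)*(x + 3)^3

Eigenvalues and multiplicities (the geometric multiplicity of λ is n − rank(A − λI), which equals the number of Jordan blocks for λ):
  λ = -3: algebraic multiplicity = 3, geometric multiplicity = 1
  λ = 5: algebraic multiplicity = 1, geometric multiplicity = 1

Determining the block sizes for each eigenvalue:
  λ = -3: one block (gm = 1), so the single block has size am = 3 → block sizes [3]
  λ = 5: one block (gm = 1), so the single block has size am = 1 → block sizes [1]

Assembling the blocks gives a Jordan form
J =
  [-3,  1,  0, 0]
  [ 0, -3,  1, 0]
  [ 0,  0, -3, 0]
  [ 0,  0,  0, 5]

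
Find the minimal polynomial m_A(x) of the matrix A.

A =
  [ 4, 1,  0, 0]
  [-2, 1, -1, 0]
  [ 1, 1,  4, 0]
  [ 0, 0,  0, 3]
x^3 - 9*x^2 + 27*x - 27

The characteristic polynomial is χ_A(x) = (x - 3)^4, so the eigenvalues are known. The minimal polynomial is
  m_A(x) = Π_λ (x − λ)^{k_λ}
where k_λ is the size of the *largest* Jordan block for λ (equivalently, the smallest k with (A − λI)^k v = 0 for every generalised eigenvector v of λ).

  λ = 3: largest Jordan block has size 3, contributing (x − 3)^3

So m_A(x) = (x - 3)^3 = x^3 - 9*x^2 + 27*x - 27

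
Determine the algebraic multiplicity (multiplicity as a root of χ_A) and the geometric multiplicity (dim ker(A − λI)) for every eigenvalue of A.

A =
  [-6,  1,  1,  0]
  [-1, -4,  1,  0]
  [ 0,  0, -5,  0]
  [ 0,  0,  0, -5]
λ = -5: alg = 4, geom = 3

Step 1 — factor the characteristic polynomial to read off the algebraic multiplicities:
  χ_A(x) = (x + 5)^4

Step 2 — compute geometric multiplicities via the rank-nullity identity g(λ) = n − rank(A − λI):
  rank(A − (-5)·I) = 1, so dim ker(A − (-5)·I) = n − 1 = 3

Summary:
  λ = -5: algebraic multiplicity = 4, geometric multiplicity = 3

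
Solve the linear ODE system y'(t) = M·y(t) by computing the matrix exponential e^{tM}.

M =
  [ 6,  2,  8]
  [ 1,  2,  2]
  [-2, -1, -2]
e^{tM} =
  [t^2*exp(2*t) + 4*t*exp(2*t) + exp(2*t), 2*t*exp(2*t), 2*t^2*exp(2*t) + 8*t*exp(2*t)]
  [t*exp(2*t), exp(2*t), 2*t*exp(2*t)]
  [-t^2*exp(2*t)/2 - 2*t*exp(2*t), -t*exp(2*t), -t^2*exp(2*t) - 4*t*exp(2*t) + exp(2*t)]

Strategy: write M = P · J · P⁻¹ where J is a Jordan canonical form, so e^{tM} = P · e^{tJ} · P⁻¹, and e^{tJ} can be computed block-by-block.

M has Jordan form
J =
  [2, 1, 0]
  [0, 2, 1]
  [0, 0, 2]
(up to reordering of blocks).

Per-block formulas:
  For a 3×3 Jordan block J_3(2): exp(t · J_3(2)) = e^(2t)·(I + t·N + (t^2/2)·N^2), where N is the 3×3 nilpotent shift.

After assembling e^{tJ} and conjugating by P, we get:

e^{tM} =
  [t^2*exp(2*t) + 4*t*exp(2*t) + exp(2*t), 2*t*exp(2*t), 2*t^2*exp(2*t) + 8*t*exp(2*t)]
  [t*exp(2*t), exp(2*t), 2*t*exp(2*t)]
  [-t^2*exp(2*t)/2 - 2*t*exp(2*t), -t*exp(2*t), -t^2*exp(2*t) - 4*t*exp(2*t) + exp(2*t)]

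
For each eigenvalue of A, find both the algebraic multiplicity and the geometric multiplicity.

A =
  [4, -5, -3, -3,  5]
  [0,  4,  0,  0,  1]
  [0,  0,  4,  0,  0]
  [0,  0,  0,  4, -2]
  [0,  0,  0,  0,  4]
λ = 4: alg = 5, geom = 3

Step 1 — factor the characteristic polynomial to read off the algebraic multiplicities:
  χ_A(x) = (x - 4)^5

Step 2 — compute geometric multiplicities via the rank-nullity identity g(λ) = n − rank(A − λI):
  rank(A − (4)·I) = 2, so dim ker(A − (4)·I) = n − 2 = 3

Summary:
  λ = 4: algebraic multiplicity = 5, geometric multiplicity = 3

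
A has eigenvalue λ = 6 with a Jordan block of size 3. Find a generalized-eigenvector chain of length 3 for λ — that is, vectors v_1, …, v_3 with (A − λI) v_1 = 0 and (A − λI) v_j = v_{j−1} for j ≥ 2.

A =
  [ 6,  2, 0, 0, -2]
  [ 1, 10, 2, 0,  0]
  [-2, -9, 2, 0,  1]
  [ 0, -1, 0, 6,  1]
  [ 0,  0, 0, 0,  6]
A Jordan chain for λ = 6 of length 3:
v_1 = (2, 0, -1, -1, 0)ᵀ
v_2 = (0, 1, -2, 0, 0)ᵀ
v_3 = (1, 0, 0, 0, 0)ᵀ

Let N = A − (6)·I. We want v_3 with N^3 v_3 = 0 but N^2 v_3 ≠ 0; then v_{j-1} := N · v_j for j = 3, …, 2.

Pick v_3 = (1, 0, 0, 0, 0)ᵀ.
Then v_2 = N · v_3 = (0, 1, -2, 0, 0)ᵀ.
Then v_1 = N · v_2 = (2, 0, -1, -1, 0)ᵀ.

Sanity check: (A − (6)·I) v_1 = (0, 0, 0, 0, 0)ᵀ = 0. ✓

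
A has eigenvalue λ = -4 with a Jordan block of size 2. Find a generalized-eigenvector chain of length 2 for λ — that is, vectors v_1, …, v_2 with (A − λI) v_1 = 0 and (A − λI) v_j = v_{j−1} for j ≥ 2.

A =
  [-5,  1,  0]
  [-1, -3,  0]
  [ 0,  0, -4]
A Jordan chain for λ = -4 of length 2:
v_1 = (-1, -1, 0)ᵀ
v_2 = (1, 0, 0)ᵀ

Let N = A − (-4)·I. We want v_2 with N^2 v_2 = 0 but N^1 v_2 ≠ 0; then v_{j-1} := N · v_j for j = 2, …, 2.

Pick v_2 = (1, 0, 0)ᵀ.
Then v_1 = N · v_2 = (-1, -1, 0)ᵀ.

Sanity check: (A − (-4)·I) v_1 = (0, 0, 0)ᵀ = 0. ✓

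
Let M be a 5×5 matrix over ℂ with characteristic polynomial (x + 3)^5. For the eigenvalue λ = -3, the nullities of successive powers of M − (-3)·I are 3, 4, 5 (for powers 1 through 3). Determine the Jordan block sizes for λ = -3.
Block sizes for λ = -3: [3, 1, 1]

From the dimensions of kernels of powers, the number of Jordan blocks of size at least j is d_j − d_{j−1} where d_j = dim ker(N^j) (with d_0 = 0). Computing the differences gives [3, 1, 1].
The number of blocks of size exactly k is (#blocks of size ≥ k) − (#blocks of size ≥ k + 1), so the partition is: 2 block(s) of size 1, 1 block(s) of size 3.
In nonincreasing order the block sizes are [3, 1, 1].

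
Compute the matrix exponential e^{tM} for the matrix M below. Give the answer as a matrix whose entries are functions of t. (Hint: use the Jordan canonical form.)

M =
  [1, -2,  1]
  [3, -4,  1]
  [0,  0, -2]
e^{tM} =
  [3*exp(-t) - 2*exp(-2*t), -2*exp(-t) + 2*exp(-2*t), exp(-t) - exp(-2*t)]
  [3*exp(-t) - 3*exp(-2*t), -2*exp(-t) + 3*exp(-2*t), exp(-t) - exp(-2*t)]
  [0, 0, exp(-2*t)]

Strategy: write M = P · J · P⁻¹ where J is a Jordan canonical form, so e^{tM} = P · e^{tJ} · P⁻¹, and e^{tJ} can be computed block-by-block.

M has Jordan form
J =
  [-2,  0,  0]
  [ 0, -2,  0]
  [ 0,  0, -1]
(up to reordering of blocks).

Per-block formulas:
  For a 1×1 block at λ = -1: exp(t · [-1]) = [e^(-1t)].
  For a 1×1 block at λ = -2: exp(t · [-2]) = [e^(-2t)].

After assembling e^{tJ} and conjugating by P, we get:

e^{tM} =
  [3*exp(-t) - 2*exp(-2*t), -2*exp(-t) + 2*exp(-2*t), exp(-t) - exp(-2*t)]
  [3*exp(-t) - 3*exp(-2*t), -2*exp(-t) + 3*exp(-2*t), exp(-t) - exp(-2*t)]
  [0, 0, exp(-2*t)]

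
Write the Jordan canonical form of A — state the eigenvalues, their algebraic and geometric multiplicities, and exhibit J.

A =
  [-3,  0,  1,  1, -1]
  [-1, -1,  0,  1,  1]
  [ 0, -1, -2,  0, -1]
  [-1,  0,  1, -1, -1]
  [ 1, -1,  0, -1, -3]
J_3(-2) ⊕ J_2(-2)

The characteristic polynomial is
  det(x·I − A) = x^5 + 10*x^4 + 40*x^3 + 80*x^2 + 80*x + 32 = (x + 2)^5

Eigenvalues and multiplicities (the geometric multiplicity of λ is n − rank(A − λI), which equals the number of Jordan blocks for λ):
  λ = -2: algebraic multiplicity = 5, geometric multiplicity = 2

Determining the block sizes for each eigenvalue:
  λ = -2: with am = 5 and gm = 2, the partition is not yet determined (e.g. several partitions of 5 into 2 parts exist). Let N = A − (-2)·I. Computing rank(N^1) = 3, rank(N^2) = 1, rank(N^3) = 0; the number of blocks of size ≥ j is rank(N^{j−1}) − rank(N^j), giving [2, 2, 1]. So we have 1 block(s) of size 3, 1 block(s) of size 2 → block sizes [3, 2]

Assembling the blocks gives a Jordan form
J =
  [-2,  1,  0,  0,  0]
  [ 0, -2,  1,  0,  0]
  [ 0,  0, -2,  0,  0]
  [ 0,  0,  0, -2,  1]
  [ 0,  0,  0,  0, -2]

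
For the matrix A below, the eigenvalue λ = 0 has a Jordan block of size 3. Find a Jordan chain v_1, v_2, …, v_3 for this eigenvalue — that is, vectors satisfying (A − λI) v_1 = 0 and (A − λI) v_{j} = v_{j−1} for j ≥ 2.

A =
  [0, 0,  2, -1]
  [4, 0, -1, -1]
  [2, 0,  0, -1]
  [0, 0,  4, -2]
A Jordan chain for λ = 0 of length 3:
v_1 = (0, 2, 0, 0)ᵀ
v_2 = (2, 3, 2, 4)ᵀ
v_3 = (1, 0, 1, 0)ᵀ

Let N = A − (0)·I. We want v_3 with N^3 v_3 = 0 but N^2 v_3 ≠ 0; then v_{j-1} := N · v_j for j = 3, …, 2.

Pick v_3 = (1, 0, 1, 0)ᵀ.
Then v_2 = N · v_3 = (2, 3, 2, 4)ᵀ.
Then v_1 = N · v_2 = (0, 2, 0, 0)ᵀ.

Sanity check: (A − (0)·I) v_1 = (0, 0, 0, 0)ᵀ = 0. ✓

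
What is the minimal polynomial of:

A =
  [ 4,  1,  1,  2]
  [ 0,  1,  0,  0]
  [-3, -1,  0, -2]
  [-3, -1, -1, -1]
x^2 - 2*x + 1

The characteristic polynomial is χ_A(x) = (x - 1)^4, so the eigenvalues are known. The minimal polynomial is
  m_A(x) = Π_λ (x − λ)^{k_λ}
where k_λ is the size of the *largest* Jordan block for λ (equivalently, the smallest k with (A − λI)^k v = 0 for every generalised eigenvector v of λ).

  λ = 1: largest Jordan block has size 2, contributing (x − 1)^2

So m_A(x) = (x - 1)^2 = x^2 - 2*x + 1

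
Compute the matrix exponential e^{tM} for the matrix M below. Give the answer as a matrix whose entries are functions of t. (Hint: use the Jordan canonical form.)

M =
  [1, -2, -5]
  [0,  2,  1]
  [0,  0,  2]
e^{tM} =
  [exp(t), -2*exp(2*t) + 2*exp(t), -2*t*exp(2*t) - 3*exp(2*t) + 3*exp(t)]
  [0, exp(2*t), t*exp(2*t)]
  [0, 0, exp(2*t)]

Strategy: write M = P · J · P⁻¹ where J is a Jordan canonical form, so e^{tM} = P · e^{tJ} · P⁻¹, and e^{tJ} can be computed block-by-block.

M has Jordan form
J =
  [1, 0, 0]
  [0, 2, 1]
  [0, 0, 2]
(up to reordering of blocks).

Per-block formulas:
  For a 2×2 Jordan block J_2(2): exp(t · J_2(2)) = e^(2t)·(I + t·N), where N is the 2×2 nilpotent shift.
  For a 1×1 block at λ = 1: exp(t · [1]) = [e^(1t)].

After assembling e^{tJ} and conjugating by P, we get:

e^{tM} =
  [exp(t), -2*exp(2*t) + 2*exp(t), -2*t*exp(2*t) - 3*exp(2*t) + 3*exp(t)]
  [0, exp(2*t), t*exp(2*t)]
  [0, 0, exp(2*t)]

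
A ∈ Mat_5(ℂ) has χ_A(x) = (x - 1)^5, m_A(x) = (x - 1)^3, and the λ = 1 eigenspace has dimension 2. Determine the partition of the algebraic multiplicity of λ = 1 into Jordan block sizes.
Block sizes for λ = 1: [3, 2]

Step 1 — from the characteristic polynomial, algebraic multiplicity of λ = 1 is 5. From dim ker(A − (1)·I) = 2, there are exactly 2 Jordan blocks for λ = 1.
Step 2 — from the minimal polynomial, the factor (x − 1)^3 tells us the largest block for λ = 1 has size 3.
Step 3 — with total size 5, 2 blocks, and largest block 3, the block sizes (in nonincreasing order) are [3, 2].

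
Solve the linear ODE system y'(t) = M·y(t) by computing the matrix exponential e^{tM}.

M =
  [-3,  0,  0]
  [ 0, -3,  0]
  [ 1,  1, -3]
e^{tM} =
  [exp(-3*t), 0, 0]
  [0, exp(-3*t), 0]
  [t*exp(-3*t), t*exp(-3*t), exp(-3*t)]

Strategy: write M = P · J · P⁻¹ where J is a Jordan canonical form, so e^{tM} = P · e^{tJ} · P⁻¹, and e^{tJ} can be computed block-by-block.

M has Jordan form
J =
  [-3,  1,  0]
  [ 0, -3,  0]
  [ 0,  0, -3]
(up to reordering of blocks).

Per-block formulas:
  For a 2×2 Jordan block J_2(-3): exp(t · J_2(-3)) = e^(-3t)·(I + t·N), where N is the 2×2 nilpotent shift.
  For a 1×1 block at λ = -3: exp(t · [-3]) = [e^(-3t)].

After assembling e^{tJ} and conjugating by P, we get:

e^{tM} =
  [exp(-3*t), 0, 0]
  [0, exp(-3*t), 0]
  [t*exp(-3*t), t*exp(-3*t), exp(-3*t)]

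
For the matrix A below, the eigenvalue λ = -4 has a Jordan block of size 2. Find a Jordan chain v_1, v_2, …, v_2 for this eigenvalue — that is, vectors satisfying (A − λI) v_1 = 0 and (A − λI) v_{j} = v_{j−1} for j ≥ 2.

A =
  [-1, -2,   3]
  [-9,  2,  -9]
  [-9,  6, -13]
A Jordan chain for λ = -4 of length 2:
v_1 = (3, -9, -9)ᵀ
v_2 = (1, 0, 0)ᵀ

Let N = A − (-4)·I. We want v_2 with N^2 v_2 = 0 but N^1 v_2 ≠ 0; then v_{j-1} := N · v_j for j = 2, …, 2.

Pick v_2 = (1, 0, 0)ᵀ.
Then v_1 = N · v_2 = (3, -9, -9)ᵀ.

Sanity check: (A − (-4)·I) v_1 = (0, 0, 0)ᵀ = 0. ✓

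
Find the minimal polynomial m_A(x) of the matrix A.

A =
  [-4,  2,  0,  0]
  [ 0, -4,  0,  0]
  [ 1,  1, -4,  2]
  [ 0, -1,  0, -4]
x^2 + 8*x + 16

The characteristic polynomial is χ_A(x) = (x + 4)^4, so the eigenvalues are known. The minimal polynomial is
  m_A(x) = Π_λ (x − λ)^{k_λ}
where k_λ is the size of the *largest* Jordan block for λ (equivalently, the smallest k with (A − λI)^k v = 0 for every generalised eigenvector v of λ).

  λ = -4: largest Jordan block has size 2, contributing (x + 4)^2

So m_A(x) = (x + 4)^2 = x^2 + 8*x + 16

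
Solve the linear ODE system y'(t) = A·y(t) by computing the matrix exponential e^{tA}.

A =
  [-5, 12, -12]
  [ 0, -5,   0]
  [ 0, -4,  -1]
e^{tA} =
  [exp(-5*t), 3*exp(-t) - 3*exp(-5*t), -3*exp(-t) + 3*exp(-5*t)]
  [0, exp(-5*t), 0]
  [0, -exp(-t) + exp(-5*t), exp(-t)]

Strategy: write A = P · J · P⁻¹ where J is a Jordan canonical form, so e^{tA} = P · e^{tJ} · P⁻¹, and e^{tJ} can be computed block-by-block.

A has Jordan form
J =
  [-5,  0,  0]
  [ 0, -5,  0]
  [ 0,  0, -1]
(up to reordering of blocks).

Per-block formulas:
  For a 1×1 block at λ = -5: exp(t · [-5]) = [e^(-5t)].
  For a 1×1 block at λ = -1: exp(t · [-1]) = [e^(-1t)].

After assembling e^{tJ} and conjugating by P, we get:

e^{tA} =
  [exp(-5*t), 3*exp(-t) - 3*exp(-5*t), -3*exp(-t) + 3*exp(-5*t)]
  [0, exp(-5*t), 0]
  [0, -exp(-t) + exp(-5*t), exp(-t)]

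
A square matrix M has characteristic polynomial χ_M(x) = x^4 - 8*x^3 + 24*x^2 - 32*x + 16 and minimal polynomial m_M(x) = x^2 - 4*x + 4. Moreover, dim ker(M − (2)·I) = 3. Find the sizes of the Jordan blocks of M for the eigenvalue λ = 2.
Block sizes for λ = 2: [2, 1, 1]

Step 1 — from the characteristic polynomial, algebraic multiplicity of λ = 2 is 4. From dim ker(M − (2)·I) = 3, there are exactly 3 Jordan blocks for λ = 2.
Step 2 — from the minimal polynomial, the factor (x − 2)^2 tells us the largest block for λ = 2 has size 2.
Step 3 — with total size 4, 3 blocks, and largest block 2, the block sizes (in nonincreasing order) are [2, 1, 1].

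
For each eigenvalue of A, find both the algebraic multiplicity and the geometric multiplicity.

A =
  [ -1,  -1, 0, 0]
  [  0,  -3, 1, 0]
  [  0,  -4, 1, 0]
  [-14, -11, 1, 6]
λ = -1: alg = 3, geom = 1; λ = 6: alg = 1, geom = 1

Step 1 — factor the characteristic polynomial to read off the algebraic multiplicities:
  χ_A(x) = (x - 6)*(x + 1)^3

Step 2 — compute geometric multiplicities via the rank-nullity identity g(λ) = n − rank(A − λI):
  rank(A − (-1)·I) = 3, so dim ker(A − (-1)·I) = n − 3 = 1
  rank(A − (6)·I) = 3, so dim ker(A − (6)·I) = n − 3 = 1

Summary:
  λ = -1: algebraic multiplicity = 3, geometric multiplicity = 1
  λ = 6: algebraic multiplicity = 1, geometric multiplicity = 1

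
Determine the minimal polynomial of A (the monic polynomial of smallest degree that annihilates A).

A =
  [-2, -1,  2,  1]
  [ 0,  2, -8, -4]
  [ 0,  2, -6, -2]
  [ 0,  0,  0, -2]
x^2 + 4*x + 4

The characteristic polynomial is χ_A(x) = (x + 2)^4, so the eigenvalues are known. The minimal polynomial is
  m_A(x) = Π_λ (x − λ)^{k_λ}
where k_λ is the size of the *largest* Jordan block for λ (equivalently, the smallest k with (A − λI)^k v = 0 for every generalised eigenvector v of λ).

  λ = -2: largest Jordan block has size 2, contributing (x + 2)^2

So m_A(x) = (x + 2)^2 = x^2 + 4*x + 4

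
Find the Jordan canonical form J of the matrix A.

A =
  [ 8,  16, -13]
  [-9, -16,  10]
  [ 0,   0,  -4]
J_3(-4)

The characteristic polynomial is
  det(x·I − A) = x^3 + 12*x^2 + 48*x + 64 = (x + 4)^3

Eigenvalues and multiplicities (the geometric multiplicity of λ is n − rank(A − λI), which equals the number of Jordan blocks for λ):
  λ = -4: algebraic multiplicity = 3, geometric multiplicity = 1

Determining the block sizes for each eigenvalue:
  λ = -4: one block (gm = 1), so the single block has size am = 3 → block sizes [3]

Assembling the blocks gives a Jordan form
J =
  [-4,  1,  0]
  [ 0, -4,  1]
  [ 0,  0, -4]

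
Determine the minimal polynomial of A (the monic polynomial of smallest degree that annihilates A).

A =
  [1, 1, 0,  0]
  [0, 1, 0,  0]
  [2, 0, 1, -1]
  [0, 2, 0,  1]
x^2 - 2*x + 1

The characteristic polynomial is χ_A(x) = (x - 1)^4, so the eigenvalues are known. The minimal polynomial is
  m_A(x) = Π_λ (x − λ)^{k_λ}
where k_λ is the size of the *largest* Jordan block for λ (equivalently, the smallest k with (A − λI)^k v = 0 for every generalised eigenvector v of λ).

  λ = 1: largest Jordan block has size 2, contributing (x − 1)^2

So m_A(x) = (x - 1)^2 = x^2 - 2*x + 1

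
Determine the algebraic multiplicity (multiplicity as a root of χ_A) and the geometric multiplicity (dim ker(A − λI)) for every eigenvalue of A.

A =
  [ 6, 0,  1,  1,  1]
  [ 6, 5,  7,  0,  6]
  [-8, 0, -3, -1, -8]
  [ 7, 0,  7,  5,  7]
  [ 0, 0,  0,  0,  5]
λ = -2: alg = 1, geom = 1; λ = 5: alg = 4, geom = 2

Step 1 — factor the characteristic polynomial to read off the algebraic multiplicities:
  χ_A(x) = (x - 5)^4*(x + 2)

Step 2 — compute geometric multiplicities via the rank-nullity identity g(λ) = n − rank(A − λI):
  rank(A − (-2)·I) = 4, so dim ker(A − (-2)·I) = n − 4 = 1
  rank(A − (5)·I) = 3, so dim ker(A − (5)·I) = n − 3 = 2

Summary:
  λ = -2: algebraic multiplicity = 1, geometric multiplicity = 1
  λ = 5: algebraic multiplicity = 4, geometric multiplicity = 2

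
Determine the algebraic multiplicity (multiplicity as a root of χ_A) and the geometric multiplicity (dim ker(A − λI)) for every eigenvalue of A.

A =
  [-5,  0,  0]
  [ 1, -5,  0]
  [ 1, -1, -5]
λ = -5: alg = 3, geom = 1

Step 1 — factor the characteristic polynomial to read off the algebraic multiplicities:
  χ_A(x) = (x + 5)^3

Step 2 — compute geometric multiplicities via the rank-nullity identity g(λ) = n − rank(A − λI):
  rank(A − (-5)·I) = 2, so dim ker(A − (-5)·I) = n − 2 = 1

Summary:
  λ = -5: algebraic multiplicity = 3, geometric multiplicity = 1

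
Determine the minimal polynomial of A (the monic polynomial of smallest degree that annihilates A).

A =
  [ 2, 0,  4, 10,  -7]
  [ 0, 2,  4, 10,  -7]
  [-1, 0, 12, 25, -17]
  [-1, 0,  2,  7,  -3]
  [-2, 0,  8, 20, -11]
x^2 - 5*x + 6

The characteristic polynomial is χ_A(x) = (x - 3)^2*(x - 2)^3, so the eigenvalues are known. The minimal polynomial is
  m_A(x) = Π_λ (x − λ)^{k_λ}
where k_λ is the size of the *largest* Jordan block for λ (equivalently, the smallest k with (A − λI)^k v = 0 for every generalised eigenvector v of λ).

  λ = 2: largest Jordan block has size 1, contributing (x − 2)
  λ = 3: largest Jordan block has size 1, contributing (x − 3)

So m_A(x) = (x - 3)*(x - 2) = x^2 - 5*x + 6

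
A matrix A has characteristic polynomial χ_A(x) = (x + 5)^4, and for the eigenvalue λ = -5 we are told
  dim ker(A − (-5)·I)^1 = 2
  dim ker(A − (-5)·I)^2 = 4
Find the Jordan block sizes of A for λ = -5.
Block sizes for λ = -5: [2, 2]

From the dimensions of kernels of powers, the number of Jordan blocks of size at least j is d_j − d_{j−1} where d_j = dim ker(N^j) (with d_0 = 0). Computing the differences gives [2, 2].
The number of blocks of size exactly k is (#blocks of size ≥ k) − (#blocks of size ≥ k + 1), so the partition is: 2 block(s) of size 2.
In nonincreasing order the block sizes are [2, 2].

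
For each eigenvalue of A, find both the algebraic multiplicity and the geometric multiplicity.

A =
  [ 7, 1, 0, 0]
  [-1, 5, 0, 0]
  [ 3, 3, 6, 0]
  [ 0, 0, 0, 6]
λ = 6: alg = 4, geom = 3

Step 1 — factor the characteristic polynomial to read off the algebraic multiplicities:
  χ_A(x) = (x - 6)^4

Step 2 — compute geometric multiplicities via the rank-nullity identity g(λ) = n − rank(A − λI):
  rank(A − (6)·I) = 1, so dim ker(A − (6)·I) = n − 1 = 3

Summary:
  λ = 6: algebraic multiplicity = 4, geometric multiplicity = 3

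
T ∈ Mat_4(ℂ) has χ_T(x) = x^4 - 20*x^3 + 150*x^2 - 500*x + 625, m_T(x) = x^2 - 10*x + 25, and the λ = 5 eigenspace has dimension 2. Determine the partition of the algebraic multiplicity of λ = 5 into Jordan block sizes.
Block sizes for λ = 5: [2, 2]

Step 1 — from the characteristic polynomial, algebraic multiplicity of λ = 5 is 4. From dim ker(T − (5)·I) = 2, there are exactly 2 Jordan blocks for λ = 5.
Step 2 — from the minimal polynomial, the factor (x − 5)^2 tells us the largest block for λ = 5 has size 2.
Step 3 — with total size 4, 2 blocks, and largest block 2, the block sizes (in nonincreasing order) are [2, 2].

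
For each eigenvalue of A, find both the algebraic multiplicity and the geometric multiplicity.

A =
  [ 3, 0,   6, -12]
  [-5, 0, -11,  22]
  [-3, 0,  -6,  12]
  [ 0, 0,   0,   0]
λ = -3: alg = 1, geom = 1; λ = 0: alg = 3, geom = 2

Step 1 — factor the characteristic polynomial to read off the algebraic multiplicities:
  χ_A(x) = x^3*(x + 3)

Step 2 — compute geometric multiplicities via the rank-nullity identity g(λ) = n − rank(A − λI):
  rank(A − (-3)·I) = 3, so dim ker(A − (-3)·I) = n − 3 = 1
  rank(A − (0)·I) = 2, so dim ker(A − (0)·I) = n − 2 = 2

Summary:
  λ = -3: algebraic multiplicity = 1, geometric multiplicity = 1
  λ = 0: algebraic multiplicity = 3, geometric multiplicity = 2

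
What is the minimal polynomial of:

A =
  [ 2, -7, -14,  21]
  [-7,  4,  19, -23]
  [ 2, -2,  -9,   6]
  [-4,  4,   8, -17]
x^3 + 15*x^2 + 75*x + 125

The characteristic polynomial is χ_A(x) = (x + 5)^4, so the eigenvalues are known. The minimal polynomial is
  m_A(x) = Π_λ (x − λ)^{k_λ}
where k_λ is the size of the *largest* Jordan block for λ (equivalently, the smallest k with (A − λI)^k v = 0 for every generalised eigenvector v of λ).

  λ = -5: largest Jordan block has size 3, contributing (x + 5)^3

So m_A(x) = (x + 5)^3 = x^3 + 15*x^2 + 75*x + 125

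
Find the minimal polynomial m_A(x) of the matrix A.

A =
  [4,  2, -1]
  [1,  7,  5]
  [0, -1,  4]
x^3 - 15*x^2 + 75*x - 125

The characteristic polynomial is χ_A(x) = (x - 5)^3, so the eigenvalues are known. The minimal polynomial is
  m_A(x) = Π_λ (x − λ)^{k_λ}
where k_λ is the size of the *largest* Jordan block for λ (equivalently, the smallest k with (A − λI)^k v = 0 for every generalised eigenvector v of λ).

  λ = 5: largest Jordan block has size 3, contributing (x − 5)^3

So m_A(x) = (x - 5)^3 = x^3 - 15*x^2 + 75*x - 125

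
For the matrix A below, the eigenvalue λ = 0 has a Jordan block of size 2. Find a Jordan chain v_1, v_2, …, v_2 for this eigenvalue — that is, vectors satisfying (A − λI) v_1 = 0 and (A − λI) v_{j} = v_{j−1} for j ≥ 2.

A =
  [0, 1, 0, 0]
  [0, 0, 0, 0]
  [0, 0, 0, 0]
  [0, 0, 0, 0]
A Jordan chain for λ = 0 of length 2:
v_1 = (1, 0, 0, 0)ᵀ
v_2 = (0, 1, 0, 0)ᵀ

Let N = A − (0)·I. We want v_2 with N^2 v_2 = 0 but N^1 v_2 ≠ 0; then v_{j-1} := N · v_j for j = 2, …, 2.

Pick v_2 = (0, 1, 0, 0)ᵀ.
Then v_1 = N · v_2 = (1, 0, 0, 0)ᵀ.

Sanity check: (A − (0)·I) v_1 = (0, 0, 0, 0)ᵀ = 0. ✓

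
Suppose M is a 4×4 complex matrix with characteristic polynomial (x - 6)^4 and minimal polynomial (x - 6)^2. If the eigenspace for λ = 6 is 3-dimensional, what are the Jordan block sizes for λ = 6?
Block sizes for λ = 6: [2, 1, 1]

Step 1 — from the characteristic polynomial, algebraic multiplicity of λ = 6 is 4. From dim ker(M − (6)·I) = 3, there are exactly 3 Jordan blocks for λ = 6.
Step 2 — from the minimal polynomial, the factor (x − 6)^2 tells us the largest block for λ = 6 has size 2.
Step 3 — with total size 4, 3 blocks, and largest block 2, the block sizes (in nonincreasing order) are [2, 1, 1].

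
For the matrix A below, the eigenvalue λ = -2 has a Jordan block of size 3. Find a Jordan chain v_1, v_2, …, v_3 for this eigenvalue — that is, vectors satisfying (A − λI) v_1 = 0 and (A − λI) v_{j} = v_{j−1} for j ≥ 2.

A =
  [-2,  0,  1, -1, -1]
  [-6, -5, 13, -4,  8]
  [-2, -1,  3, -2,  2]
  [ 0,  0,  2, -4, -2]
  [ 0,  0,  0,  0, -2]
A Jordan chain for λ = -2 of length 3:
v_1 = (-2, -8, -4, -4, 0)ᵀ
v_2 = (0, -6, -2, 0, 0)ᵀ
v_3 = (1, 0, 0, 0, 0)ᵀ

Let N = A − (-2)·I. We want v_3 with N^3 v_3 = 0 but N^2 v_3 ≠ 0; then v_{j-1} := N · v_j for j = 3, …, 2.

Pick v_3 = (1, 0, 0, 0, 0)ᵀ.
Then v_2 = N · v_3 = (0, -6, -2, 0, 0)ᵀ.
Then v_1 = N · v_2 = (-2, -8, -4, -4, 0)ᵀ.

Sanity check: (A − (-2)·I) v_1 = (0, 0, 0, 0, 0)ᵀ = 0. ✓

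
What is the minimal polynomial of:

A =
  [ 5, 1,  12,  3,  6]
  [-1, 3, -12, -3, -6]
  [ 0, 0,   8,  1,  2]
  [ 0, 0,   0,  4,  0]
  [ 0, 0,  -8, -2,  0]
x^2 - 8*x + 16

The characteristic polynomial is χ_A(x) = (x - 4)^5, so the eigenvalues are known. The minimal polynomial is
  m_A(x) = Π_λ (x − λ)^{k_λ}
where k_λ is the size of the *largest* Jordan block for λ (equivalently, the smallest k with (A − λI)^k v = 0 for every generalised eigenvector v of λ).

  λ = 4: largest Jordan block has size 2, contributing (x − 4)^2

So m_A(x) = (x - 4)^2 = x^2 - 8*x + 16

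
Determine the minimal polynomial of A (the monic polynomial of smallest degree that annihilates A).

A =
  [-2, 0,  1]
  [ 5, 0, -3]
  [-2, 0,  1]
x^3 + x^2

The characteristic polynomial is χ_A(x) = x^2*(x + 1), so the eigenvalues are known. The minimal polynomial is
  m_A(x) = Π_λ (x − λ)^{k_λ}
where k_λ is the size of the *largest* Jordan block for λ (equivalently, the smallest k with (A − λI)^k v = 0 for every generalised eigenvector v of λ).

  λ = -1: largest Jordan block has size 1, contributing (x + 1)
  λ = 0: largest Jordan block has size 2, contributing (x − 0)^2

So m_A(x) = x^2*(x + 1) = x^3 + x^2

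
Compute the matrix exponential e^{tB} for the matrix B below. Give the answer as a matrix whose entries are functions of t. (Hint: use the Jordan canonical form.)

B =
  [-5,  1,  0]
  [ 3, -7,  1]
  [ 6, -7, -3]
e^{tB} =
  [3*t^2*exp(-5*t)/2 + exp(-5*t), -t^2*exp(-5*t) + t*exp(-5*t), t^2*exp(-5*t)/2]
  [3*t*exp(-5*t), -2*t*exp(-5*t) + exp(-5*t), t*exp(-5*t)]
  [-9*t^2*exp(-5*t)/2 + 6*t*exp(-5*t), 3*t^2*exp(-5*t) - 7*t*exp(-5*t), -3*t^2*exp(-5*t)/2 + 2*t*exp(-5*t) + exp(-5*t)]

Strategy: write B = P · J · P⁻¹ where J is a Jordan canonical form, so e^{tB} = P · e^{tJ} · P⁻¹, and e^{tJ} can be computed block-by-block.

B has Jordan form
J =
  [-5,  1,  0]
  [ 0, -5,  1]
  [ 0,  0, -5]
(up to reordering of blocks).

Per-block formulas:
  For a 3×3 Jordan block J_3(-5): exp(t · J_3(-5)) = e^(-5t)·(I + t·N + (t^2/2)·N^2), where N is the 3×3 nilpotent shift.

After assembling e^{tJ} and conjugating by P, we get:

e^{tB} =
  [3*t^2*exp(-5*t)/2 + exp(-5*t), -t^2*exp(-5*t) + t*exp(-5*t), t^2*exp(-5*t)/2]
  [3*t*exp(-5*t), -2*t*exp(-5*t) + exp(-5*t), t*exp(-5*t)]
  [-9*t^2*exp(-5*t)/2 + 6*t*exp(-5*t), 3*t^2*exp(-5*t) - 7*t*exp(-5*t), -3*t^2*exp(-5*t)/2 + 2*t*exp(-5*t) + exp(-5*t)]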